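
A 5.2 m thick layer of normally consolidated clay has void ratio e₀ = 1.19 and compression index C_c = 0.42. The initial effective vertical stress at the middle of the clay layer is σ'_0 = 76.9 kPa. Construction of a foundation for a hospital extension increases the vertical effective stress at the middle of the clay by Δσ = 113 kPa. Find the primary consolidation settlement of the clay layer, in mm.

Final effective stress: σ'_f = σ'_0 + Δσ = 76.9 + 113 = 189.9 kPa.
Normally consolidated clay, so the full stress increment lies on the virgin compression line:
S_c = C_c·H/(1+e₀)·log₁₀(σ'_f/σ'_0) = 0.42×5.2/(1+1.19)×log₁₀(189.9/76.9)
    = 0.99726 × 0.3926 = 0.3915 m

S_c ≈ 392 mm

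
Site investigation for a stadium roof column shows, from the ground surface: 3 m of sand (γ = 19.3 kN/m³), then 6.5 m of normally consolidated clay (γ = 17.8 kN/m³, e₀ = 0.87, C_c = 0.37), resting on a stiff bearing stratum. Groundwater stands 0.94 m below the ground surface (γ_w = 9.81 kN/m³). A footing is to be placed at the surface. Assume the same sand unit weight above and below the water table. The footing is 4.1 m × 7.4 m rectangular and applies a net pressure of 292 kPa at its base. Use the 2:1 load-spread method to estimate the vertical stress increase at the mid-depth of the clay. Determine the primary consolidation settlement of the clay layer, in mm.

S_c ≈ 383 mm

Mid-depth of clay below the ground surface: z = 3 + 6.5/2 = 6.25 m.
Total vertical stress at mid-clay: σ_v = 19.3×3 + 17.8×3.25 = 115.75 kPa.
Pore pressure: u = 9.81×(6.25 − 0.94) = 52.091 kPa.
Initial effective stress: σ'_0 = σ_v − u = 115.75 − 52.091 = 63.659 kPa.
Stress increase at mid-clay by the 2:1 spreading method:
Δσ = qBL/((B+z)(L+z)) = 292×4.1×7.4/((4.1+6.25)(7.4+6.25)) = 62.708 kPa
Final effective stress: σ'_f = σ'_0 + Δσ = 63.659 + 62.708 = 126.37 kPa.
Normally consolidated clay, so the full stress increment lies on the virgin compression line:
S_c = C_c·H/(1+e₀)·log₁₀(σ'_f/σ'_0) = 0.37×6.5/(1+0.87)×log₁₀(126.37/63.659)
    = 1.2861 × 0.29778 = 0.383 m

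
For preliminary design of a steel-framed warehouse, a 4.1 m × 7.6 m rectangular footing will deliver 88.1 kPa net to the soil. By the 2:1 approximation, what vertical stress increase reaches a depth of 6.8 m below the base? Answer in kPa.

Δσ_z ≈ 17.5 kPa

By the 2:1 method the load spreads at 1 horizontal : 2 vertical, so at depth z the loaded area has grown by z in each plan dimension:
Δσ = qBL/((B+z)(L+z)) = 88.1×4.1×7.6/((4.1+6.8)(7.6+6.8)) = 17.49 kPa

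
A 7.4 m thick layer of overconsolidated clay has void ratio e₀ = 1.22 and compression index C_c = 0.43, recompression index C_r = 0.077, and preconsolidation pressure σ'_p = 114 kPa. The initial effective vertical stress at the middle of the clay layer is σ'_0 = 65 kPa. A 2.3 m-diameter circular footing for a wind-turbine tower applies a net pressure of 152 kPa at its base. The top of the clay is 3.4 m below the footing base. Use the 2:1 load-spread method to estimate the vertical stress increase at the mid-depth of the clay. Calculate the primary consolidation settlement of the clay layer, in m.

S_c ≈ 0.0146 m

Mid-depth of clay below the footing base: z = 3.4 + 7.4/2 = 7.1 m.
Stress increase at mid-clay by the 2:1 spreading method:
Δσ ≈ qD²/(D+z)² = 152×2.3²/(2.3+7.1)² = 9.1 kPa
Final effective stress: σ'_f = 65 + 9.1 = 74.1 kPa.
σ'_f = 74.1 ≤ σ'_p = 114 kPa, so the clay remains overconsolidated and only the recompression index applies:
S_c = C_r·H/(1+e₀)·log₁₀(σ'_f/σ'_0) = 0.077×7.4/2.22×log₁₀(74.1/65)
    = 0.25666 × 0.056905 = 0.01461 m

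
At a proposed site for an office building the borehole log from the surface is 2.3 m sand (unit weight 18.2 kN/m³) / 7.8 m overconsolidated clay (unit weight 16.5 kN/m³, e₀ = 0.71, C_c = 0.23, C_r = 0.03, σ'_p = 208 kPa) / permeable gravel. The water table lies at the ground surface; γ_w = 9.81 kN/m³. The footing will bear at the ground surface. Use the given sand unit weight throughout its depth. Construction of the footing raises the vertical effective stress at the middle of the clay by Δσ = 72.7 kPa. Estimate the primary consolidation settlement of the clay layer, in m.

S_c ≈ 0.0568 m

Mid-depth of clay below the ground surface: z = 2.3 + 7.8/2 = 6.2 m.
Total vertical stress at mid-clay: σ_v = 18.2×2.3 + 16.5×3.9 = 106.21 kPa.
Pore pressure: u = 9.81×(6.2 − 0) = 60.822 kPa.
Initial effective stress: σ'_0 = σ_v − u = 106.21 − 60.822 = 45.388 kPa.
Final effective stress: σ'_f = 45.388 + 72.7 = 118.09 kPa.
σ'_f = 118.09 ≤ σ'_p = 208 kPa, so the clay remains overconsolidated and only the recompression index applies:
S_c = C_r·H/(1+e₀)·log₁₀(σ'_f/σ'_0) = 0.03×7.8/1.71×log₁₀(118.09/45.388)
    = 0.13684 × 0.41527 = 0.05683 m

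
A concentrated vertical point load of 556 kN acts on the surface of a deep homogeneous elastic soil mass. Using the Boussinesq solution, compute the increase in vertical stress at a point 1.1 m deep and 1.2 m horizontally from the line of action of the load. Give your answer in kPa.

Δσ_z ≈ 30.9 kPa

Boussinesq vertical stress below a point load on an elastic half-space:
Δσ_z = 3P/(2πz²) · [1 + (r/z)²]^(−5/2)
r/z = 1.2/1.1 = 1.0909; [1+(r/z)²]^(−5/2) = 0.14088.
Δσ_z = 3×556/(2π×1.1²) × 0.14088 = 219.4 × 0.14088 = 30.91 kPa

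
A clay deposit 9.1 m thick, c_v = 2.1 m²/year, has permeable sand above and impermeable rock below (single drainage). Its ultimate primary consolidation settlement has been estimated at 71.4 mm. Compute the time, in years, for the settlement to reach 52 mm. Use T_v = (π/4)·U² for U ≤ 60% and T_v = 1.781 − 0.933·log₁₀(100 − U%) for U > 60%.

Drainage path length: H_d = H = 9.1 m (single drainage).
U = S(t)/S_ult = 52/71.4 = 0.7283.
U > 60%: T_v = 1.781 − 0.933·log₁₀(100 − 72.829) = 0.44298.
t = T_v·H_d²/c_v = 0.44298×9.1²/2.1 = 17.47 years.

t ≈ 17.5 years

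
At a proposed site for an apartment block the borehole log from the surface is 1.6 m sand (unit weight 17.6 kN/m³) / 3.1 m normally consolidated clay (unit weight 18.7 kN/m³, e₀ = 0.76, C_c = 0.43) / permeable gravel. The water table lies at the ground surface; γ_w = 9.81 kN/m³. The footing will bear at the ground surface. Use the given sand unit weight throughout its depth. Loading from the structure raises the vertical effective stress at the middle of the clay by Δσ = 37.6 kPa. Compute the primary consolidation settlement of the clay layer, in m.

S_c ≈ 0.292 m

Mid-depth of clay below the ground surface: z = 1.6 + 3.1/2 = 3.15 m.
Total vertical stress at mid-clay: σ_v = 17.6×1.6 + 18.7×1.55 = 57.145 kPa.
Pore pressure: u = 9.81×(3.15 − 0) = 30.902 kPa.
Initial effective stress: σ'_0 = σ_v − u = 57.145 − 30.902 = 26.243 kPa.
Final effective stress: σ'_f = σ'_0 + Δσ = 26.243 + 37.6 = 63.843 kPa.
Normally consolidated clay, so the full stress increment lies on the virgin compression line:
S_c = C_c·H/(1+e₀)·log₁₀(σ'_f/σ'_0) = 0.43×3.1/(1+0.76)×log₁₀(63.843/26.243)
    = 0.75739 × 0.3861 = 0.2924 m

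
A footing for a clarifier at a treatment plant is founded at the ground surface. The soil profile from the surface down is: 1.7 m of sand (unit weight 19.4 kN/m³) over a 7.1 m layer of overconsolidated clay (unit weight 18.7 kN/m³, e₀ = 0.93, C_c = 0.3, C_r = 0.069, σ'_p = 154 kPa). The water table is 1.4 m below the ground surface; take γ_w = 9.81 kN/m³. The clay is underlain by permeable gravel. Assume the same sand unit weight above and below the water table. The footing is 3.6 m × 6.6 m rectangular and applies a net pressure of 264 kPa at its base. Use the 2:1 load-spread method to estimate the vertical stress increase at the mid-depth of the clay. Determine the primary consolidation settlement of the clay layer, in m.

Mid-depth of clay below the ground surface: z = 1.7 + 7.1/2 = 5.25 m.
Total vertical stress at mid-clay: σ_v = 19.4×1.7 + 18.7×3.55 = 99.365 kPa.
Pore pressure: u = 9.81×(5.25 − 1.4) = 37.769 kPa.
Initial effective stress: σ'_0 = σ_v − u = 99.365 − 37.769 = 61.596 kPa.
Stress increase at mid-clay by the 2:1 spreading method:
Δσ = qBL/((B+z)(L+z)) = 264×3.6×6.6/((3.6+5.25)(6.6+5.25)) = 59.812 kPa
Final effective stress: σ'_f = 61.596 + 59.812 = 121.41 kPa.
σ'_f = 121.41 ≤ σ'_p = 154 kPa, so the clay remains overconsolidated and only the recompression index applies:
S_c = C_r·H/(1+e₀)·log₁₀(σ'_f/σ'_0) = 0.069×7.1/1.93×log₁₀(121.41/61.596)
    = 0.25384 × 0.2947 = 0.07481 m

S_c ≈ 0.0748 m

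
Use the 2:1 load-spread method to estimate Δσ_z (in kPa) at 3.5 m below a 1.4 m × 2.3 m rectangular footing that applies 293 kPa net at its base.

Δσ_z ≈ 33.2 kPa

By the 2:1 method the load spreads at 1 horizontal : 2 vertical, so at depth z the loaded area has grown by z in each plan dimension:
Δσ = qBL/((B+z)(L+z)) = 293×1.4×2.3/((1.4+3.5)(2.3+3.5)) = 33.197 kPa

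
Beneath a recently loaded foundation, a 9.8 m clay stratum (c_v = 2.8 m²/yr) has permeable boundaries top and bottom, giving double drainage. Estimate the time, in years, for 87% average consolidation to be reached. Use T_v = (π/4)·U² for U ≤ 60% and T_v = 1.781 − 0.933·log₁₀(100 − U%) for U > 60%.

Drainage path length: H_d = H/2 = 4.9 m (double drainage).
U > 60%: T_v = 1.781 − 0.933·log₁₀(100 − 87) = 0.74169.
t = T_v·H_d²/c_v = 0.74169×4.9²/2.8 = 6.36 years.

t ≈ 6.36 years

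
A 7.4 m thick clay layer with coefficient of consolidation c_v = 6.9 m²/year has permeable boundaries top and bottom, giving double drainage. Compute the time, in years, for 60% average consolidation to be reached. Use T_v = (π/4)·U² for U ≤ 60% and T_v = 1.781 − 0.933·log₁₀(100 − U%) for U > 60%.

Drainage path length: H_d = H/2 = 3.7 m (double drainage).
U ≤ 60%: T_v = (π/4)·U² = (π/4)×0.6² = 0.28274.
t = T_v·H_d²/c_v = 0.28274×3.7²/6.9 = 0.561 years.

t ≈ 0.561 years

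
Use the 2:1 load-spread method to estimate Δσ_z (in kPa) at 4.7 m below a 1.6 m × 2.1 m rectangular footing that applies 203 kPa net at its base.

Δσ_z ≈ 15.9 kPa

By the 2:1 method the load spreads at 1 horizontal : 2 vertical, so at depth z the loaded area has grown by z in each plan dimension:
Δσ = qBL/((B+z)(L+z)) = 203×1.6×2.1/((1.6+4.7)(2.1+4.7)) = 15.922 kPa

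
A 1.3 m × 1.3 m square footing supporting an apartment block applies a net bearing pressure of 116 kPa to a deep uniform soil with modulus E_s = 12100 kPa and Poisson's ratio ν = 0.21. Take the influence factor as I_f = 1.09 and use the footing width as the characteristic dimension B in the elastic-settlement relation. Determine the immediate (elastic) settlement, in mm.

Immediate (elastic) settlement: S_e = q·B·(1−ν²)/E_s · I_f.
S_e = 116 × 1.3 × (1 − 0.21²) / 12100 × 1.09
    = 116 × 1.3 × 0.9559 / 12100 × 1.09
    = 0.01299 m = 12.99 mm

S_e ≈ 13 mm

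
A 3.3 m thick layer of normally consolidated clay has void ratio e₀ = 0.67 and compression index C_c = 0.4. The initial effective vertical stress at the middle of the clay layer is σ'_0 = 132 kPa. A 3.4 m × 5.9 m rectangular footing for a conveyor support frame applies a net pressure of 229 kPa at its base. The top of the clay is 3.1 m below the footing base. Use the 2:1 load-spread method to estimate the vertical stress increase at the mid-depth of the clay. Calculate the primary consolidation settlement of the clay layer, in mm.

S_c ≈ 116 mm

Mid-depth of clay below the footing base: z = 3.1 + 3.3/2 = 4.75 m.
Stress increase at mid-clay by the 2:1 spreading method:
Δσ = qBL/((B+z)(L+z)) = 229×3.4×5.9/((3.4+4.75)(5.9+4.75)) = 52.925 kPa
Final effective stress: σ'_f = σ'_0 + Δσ = 132 + 52.925 = 184.93 kPa.
Normally consolidated clay, so the full stress increment lies on the virgin compression line:
S_c = C_c·H/(1+e₀)·log₁₀(σ'_f/σ'_0) = 0.4×3.3/(1+0.67)×log₁₀(184.93/132)
    = 0.79042 × 0.14643 = 0.1157 m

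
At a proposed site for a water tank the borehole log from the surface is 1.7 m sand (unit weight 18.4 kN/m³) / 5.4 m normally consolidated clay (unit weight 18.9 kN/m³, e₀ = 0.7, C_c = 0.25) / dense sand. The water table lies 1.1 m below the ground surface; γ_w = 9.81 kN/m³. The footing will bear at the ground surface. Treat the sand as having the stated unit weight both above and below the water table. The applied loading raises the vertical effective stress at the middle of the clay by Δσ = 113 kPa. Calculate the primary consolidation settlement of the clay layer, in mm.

Mid-depth of clay below the ground surface: z = 1.7 + 5.4/2 = 4.4 m.
Total vertical stress at mid-clay: σ_v = 18.4×1.7 + 18.9×2.7 = 82.31 kPa.
Pore pressure: u = 9.81×(4.4 − 1.1) = 32.373 kPa.
Initial effective stress: σ'_0 = σ_v − u = 82.31 − 32.373 = 49.937 kPa.
Final effective stress: σ'_f = σ'_0 + Δσ = 49.937 + 113 = 162.94 kPa.
Normally consolidated clay, so the full stress increment lies on the virgin compression line:
S_c = C_c·H/(1+e₀)·log₁₀(σ'_f/σ'_0) = 0.25×5.4/(1+0.7)×log₁₀(162.94/49.937)
    = 0.79412 × 0.51361 = 0.4079 m

S_c ≈ 408 mm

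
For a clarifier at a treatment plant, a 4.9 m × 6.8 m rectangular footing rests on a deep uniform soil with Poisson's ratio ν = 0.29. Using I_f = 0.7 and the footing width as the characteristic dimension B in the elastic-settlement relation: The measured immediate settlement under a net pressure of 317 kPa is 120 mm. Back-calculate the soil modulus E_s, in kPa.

S_e = q·B·(1−ν²)/E_s · I_f  ⇒  E_s = q·B·(1−ν²)·I_f / S_e.
E_s = 317 × 4.9 × 0.9159 × 0.7 / 0.12 = 8299 kPa

E_s ≈ 8300 kPa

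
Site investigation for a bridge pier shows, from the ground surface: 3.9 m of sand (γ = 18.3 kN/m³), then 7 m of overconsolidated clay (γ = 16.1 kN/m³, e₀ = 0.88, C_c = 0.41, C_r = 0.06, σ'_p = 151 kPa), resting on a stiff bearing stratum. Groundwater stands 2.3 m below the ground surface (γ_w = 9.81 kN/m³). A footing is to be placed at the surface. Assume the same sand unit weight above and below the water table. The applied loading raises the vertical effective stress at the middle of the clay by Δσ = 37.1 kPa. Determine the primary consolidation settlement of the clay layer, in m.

Mid-depth of clay below the ground surface: z = 3.9 + 7/2 = 7.4 m.
Total vertical stress at mid-clay: σ_v = 18.3×3.9 + 16.1×3.5 = 127.72 kPa.
Pore pressure: u = 9.81×(7.4 − 2.3) = 50.031 kPa.
Initial effective stress: σ'_0 = σ_v − u = 127.72 − 50.031 = 77.689 kPa.
Final effective stress: σ'_f = 77.689 + 37.1 = 114.79 kPa.
σ'_f = 114.79 ≤ σ'_p = 151 kPa, so the clay remains overconsolidated and only the recompression index applies:
S_c = C_r·H/(1+e₀)·log₁₀(σ'_f/σ'_0) = 0.06×7/1.88×log₁₀(114.79/77.689)
    = 0.2234 × 0.16954 = 0.03788 m

S_c ≈ 0.0379 m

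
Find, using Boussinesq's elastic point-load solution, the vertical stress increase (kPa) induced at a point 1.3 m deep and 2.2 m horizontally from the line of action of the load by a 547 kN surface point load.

Boussinesq vertical stress below a point load on an elastic half-space:
Δσ_z = 3P/(2πz²) · [1 + (r/z)²]^(−5/2)
r/z = 2.2/1.3 = 1.6923; [1+(r/z)²]^(−5/2) = 0.034075.
Δσ_z = 3×547/(2π×1.3²) × 0.034075 = 154.54 × 0.034075 = 5.266 kPa

Δσ_z ≈ 5.27 kPa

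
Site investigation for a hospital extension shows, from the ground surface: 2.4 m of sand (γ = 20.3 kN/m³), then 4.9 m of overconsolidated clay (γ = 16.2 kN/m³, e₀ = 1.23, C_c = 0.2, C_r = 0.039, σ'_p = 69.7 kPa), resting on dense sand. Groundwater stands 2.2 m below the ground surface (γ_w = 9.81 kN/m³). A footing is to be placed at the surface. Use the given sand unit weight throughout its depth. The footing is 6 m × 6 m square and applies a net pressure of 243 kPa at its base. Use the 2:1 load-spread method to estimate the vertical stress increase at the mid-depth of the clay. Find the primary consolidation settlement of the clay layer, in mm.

S_c ≈ 133 mm

Mid-depth of clay below the ground surface: z = 2.4 + 4.9/2 = 4.85 m.
Total vertical stress at mid-clay: σ_v = 20.3×2.4 + 16.2×2.45 = 88.41 kPa.
Pore pressure: u = 9.81×(4.85 − 2.2) = 25.997 kPa.
Initial effective stress: σ'_0 = σ_v − u = 88.41 − 25.997 = 62.413 kPa.
Stress increase at mid-clay by the 2:1 spreading method:
Δσ = qBL/((B+z)(L+z)) = 243×6×6/((6+4.85)(6+4.85)) = 74.31 kPa
Final effective stress: σ'_f = 62.413 + 74.31 = 136.72 kPa.
σ'_f = 136.72 > σ'_p = 69.7 kPa, so the stress path crosses the preconsolidation pressure — recompression up to σ'_p, then virgin compression beyond:
S_c = H/(1+e₀)·[C_r·log₁₀(σ'_p/σ'_0) + C_c·log₁₀(σ'_f/σ'_p)]
    = 4.9/2.23 × [0.039×log₁₀(69.7/62.413) + 0.2×log₁₀(136.72/69.7)]
    = 2.1973 × [0.0018704 + 0.05852] = 0.1327 m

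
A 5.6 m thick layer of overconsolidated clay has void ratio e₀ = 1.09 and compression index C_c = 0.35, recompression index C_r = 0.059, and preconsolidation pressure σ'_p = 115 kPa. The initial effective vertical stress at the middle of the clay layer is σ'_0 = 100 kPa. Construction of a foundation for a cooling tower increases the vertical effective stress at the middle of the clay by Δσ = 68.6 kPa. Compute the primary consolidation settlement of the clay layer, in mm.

Final effective stress: σ'_f = 100 + 68.6 = 168.6 kPa.
σ'_f = 168.6 > σ'_p = 115 kPa, so the stress path crosses the preconsolidation pressure — recompression up to σ'_p, then virgin compression beyond:
S_c = H/(1+e₀)·[C_r·log₁₀(σ'_p/σ'_0) + C_c·log₁₀(σ'_f/σ'_p)]
    = 5.6/2.09 × [0.059×log₁₀(115/100) + 0.35×log₁₀(168.6/115)]
    = 2.6794 × [0.0035812 + 0.058156] = 0.1654 m

S_c ≈ 165 mm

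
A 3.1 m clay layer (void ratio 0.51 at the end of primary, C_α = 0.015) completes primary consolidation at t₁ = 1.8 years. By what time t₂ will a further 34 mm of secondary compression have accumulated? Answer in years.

S_s = C_α·H/(1+e_p)·log₁₀(t₂/t₁) ⇒ log₁₀(t₂/t₁) = S_s·(1+e_p)/(C_α·H).
log₁₀(t₂/t₁) = 0.034 × (1+0.51) / (0.015×3.1) = 1.104
t₂ = t₁ × 10^1.104 = 1.8 × 12.71 = 22.87 years

t₂ ≈ 22.9 years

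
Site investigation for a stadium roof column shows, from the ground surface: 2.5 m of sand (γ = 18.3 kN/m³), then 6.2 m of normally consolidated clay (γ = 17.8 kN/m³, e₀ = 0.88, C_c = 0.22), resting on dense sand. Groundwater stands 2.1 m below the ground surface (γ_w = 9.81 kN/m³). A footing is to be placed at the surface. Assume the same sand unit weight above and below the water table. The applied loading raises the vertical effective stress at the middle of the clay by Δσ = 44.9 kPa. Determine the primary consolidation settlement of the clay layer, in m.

Mid-depth of clay below the ground surface: z = 2.5 + 6.2/2 = 5.6 m.
Total vertical stress at mid-clay: σ_v = 18.3×2.5 + 17.8×3.1 = 100.93 kPa.
Pore pressure: u = 9.81×(5.6 − 2.1) = 34.335 kPa.
Initial effective stress: σ'_0 = σ_v − u = 100.93 − 34.335 = 66.595 kPa.
Final effective stress: σ'_f = σ'_0 + Δσ = 66.595 + 44.9 = 111.5 kPa.
Normally consolidated clay, so the full stress increment lies on the virgin compression line:
S_c = C_c·H/(1+e₀)·log₁₀(σ'_f/σ'_0) = 0.22×6.2/(1+0.88)×log₁₀(111.5/66.595)
    = 0.72553 × 0.22383 = 0.1624 m

S_c ≈ 0.162 m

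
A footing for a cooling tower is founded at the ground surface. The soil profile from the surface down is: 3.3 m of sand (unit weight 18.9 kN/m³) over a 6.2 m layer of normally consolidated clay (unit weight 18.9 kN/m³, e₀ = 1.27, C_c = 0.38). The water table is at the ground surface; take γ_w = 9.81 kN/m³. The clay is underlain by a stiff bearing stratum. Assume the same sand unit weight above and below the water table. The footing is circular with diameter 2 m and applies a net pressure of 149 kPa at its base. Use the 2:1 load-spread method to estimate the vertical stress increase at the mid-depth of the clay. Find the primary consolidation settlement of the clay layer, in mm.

S_c ≈ 61.1 mm

Mid-depth of clay below the ground surface: z = 3.3 + 6.2/2 = 6.4 m.
Total vertical stress at mid-clay: σ_v = 18.9×3.3 + 18.9×3.1 = 120.96 kPa.
Pore pressure: u = 9.81×(6.4 − 0) = 62.784 kPa.
Initial effective stress: σ'_0 = σ_v − u = 120.96 − 62.784 = 58.176 kPa.
Stress increase at mid-clay by the 2:1 spreading method:
Δσ ≈ qD²/(D+z)² = 149×2²/(2+6.4)² = 8.4467 kPa
Final effective stress: σ'_f = σ'_0 + Δσ = 58.176 + 8.4467 = 66.623 kPa.
Normally consolidated clay, so the full stress increment lies on the virgin compression line:
S_c = C_c·H/(1+e₀)·log₁₀(σ'_f/σ'_0) = 0.38×6.2/(1+1.27)×log₁₀(66.623/58.176)
    = 1.0379 × 0.05888 = 0.06111 m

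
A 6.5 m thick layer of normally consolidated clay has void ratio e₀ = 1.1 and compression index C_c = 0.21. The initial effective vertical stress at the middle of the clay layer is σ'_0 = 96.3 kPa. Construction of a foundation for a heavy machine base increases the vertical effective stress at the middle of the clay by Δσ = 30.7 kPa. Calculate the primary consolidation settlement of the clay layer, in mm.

Final effective stress: σ'_f = σ'_0 + Δσ = 96.3 + 30.7 = 127 kPa.
Normally consolidated clay, so the full stress increment lies on the virgin compression line:
S_c = C_c·H/(1+e₀)·log₁₀(σ'_f/σ'_0) = 0.21×6.5/(1+1.1)×log₁₀(127/96.3)
    = 0.65 × 0.12018 = 0.07812 m

S_c ≈ 78.1 mm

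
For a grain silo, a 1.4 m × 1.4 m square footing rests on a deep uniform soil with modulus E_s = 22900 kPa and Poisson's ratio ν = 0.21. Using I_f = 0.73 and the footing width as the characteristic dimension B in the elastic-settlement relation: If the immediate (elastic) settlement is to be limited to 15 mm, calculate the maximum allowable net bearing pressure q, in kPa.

S_e = q·B·(1−ν²)/E_s · I_f  ⇒  q = S_e·E_s / (B·(1−ν²)·I_f).
q = 0.015 × 22900 / (1.4 × 0.9559 × 0.73) = 351.6 kPa

q ≈ 352 kPa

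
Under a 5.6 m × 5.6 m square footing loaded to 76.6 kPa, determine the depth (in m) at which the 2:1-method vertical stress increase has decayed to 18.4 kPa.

z ≈ 5.83 m

2:1 spreading — at depth z the loaded area has grown by z in each plan dimension:
qB²/(B+z)² = Δσ_z ⇒ z = B(√(q/Δσ_z) − 1) = 5.6×(√(76.6/18.4) − 1) = 5.826 m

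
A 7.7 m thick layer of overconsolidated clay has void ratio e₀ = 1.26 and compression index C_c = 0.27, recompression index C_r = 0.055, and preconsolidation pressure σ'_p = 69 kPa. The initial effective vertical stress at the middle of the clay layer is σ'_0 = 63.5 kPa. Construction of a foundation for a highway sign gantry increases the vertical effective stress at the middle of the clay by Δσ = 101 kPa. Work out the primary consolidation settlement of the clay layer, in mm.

S_c ≈ 354 mm

Final effective stress: σ'_f = 63.5 + 101 = 164.5 kPa.
σ'_f = 164.5 > σ'_p = 69 kPa, so the stress path crosses the preconsolidation pressure — recompression up to σ'_p, then virgin compression beyond:
S_c = H/(1+e₀)·[C_r·log₁₀(σ'_p/σ'_0) + C_c·log₁₀(σ'_f/σ'_p)]
    = 7.7/2.26 × [0.055×log₁₀(69/63.5) + 0.27×log₁₀(164.5/69)]
    = 3.4071 × [0.0019841 + 0.10188] = 0.3539 m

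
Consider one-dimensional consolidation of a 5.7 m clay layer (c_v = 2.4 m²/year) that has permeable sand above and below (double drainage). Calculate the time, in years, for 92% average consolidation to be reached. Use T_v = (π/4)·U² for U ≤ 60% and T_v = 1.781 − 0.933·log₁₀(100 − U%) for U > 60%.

t ≈ 3.18 years

Drainage path length: H_d = H/2 = 2.85 m (double drainage).
U > 60%: T_v = 1.781 − 0.933·log₁₀(100 − 92) = 0.93842.
t = T_v·H_d²/c_v = 0.93842×2.85²/2.4 = 3.176 years.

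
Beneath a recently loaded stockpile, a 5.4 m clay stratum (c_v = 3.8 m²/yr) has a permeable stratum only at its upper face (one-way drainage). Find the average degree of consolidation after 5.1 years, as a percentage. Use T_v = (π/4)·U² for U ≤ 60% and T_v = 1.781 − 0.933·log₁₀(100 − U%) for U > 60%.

U ≈ 84.3 %

Drainage path length: H_d = H = 5.4 m (single drainage).
T_v = c_v·t/H_d² = 3.8×5.1/5.4² = 0.66461.
T_v = 0.66461 corresponds to the U > 60% branch:
U = 1 − 10^((1.781 − T_v)/0.933)/100 = 0.8428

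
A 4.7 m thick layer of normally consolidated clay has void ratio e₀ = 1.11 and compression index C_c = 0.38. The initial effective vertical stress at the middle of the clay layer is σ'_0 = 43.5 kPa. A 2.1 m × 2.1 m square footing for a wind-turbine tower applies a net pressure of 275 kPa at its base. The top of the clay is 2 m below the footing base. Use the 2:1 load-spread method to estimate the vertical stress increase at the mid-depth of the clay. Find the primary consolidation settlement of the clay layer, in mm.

Mid-depth of clay below the footing base: z = 2 + 4.7/2 = 4.35 m.
Stress increase at mid-clay by the 2:1 spreading method:
Δσ = qBL/((B+z)(L+z)) = 275×2.1×2.1/((2.1+4.35)(2.1+4.35)) = 29.151 kPa
Final effective stress: σ'_f = σ'_0 + Δσ = 43.5 + 29.151 = 72.651 kPa.
Normally consolidated clay, so the full stress increment lies on the virgin compression line:
S_c = C_c·H/(1+e₀)·log₁₀(σ'_f/σ'_0) = 0.38×4.7/(1+1.11)×log₁₀(72.651/43.5)
    = 0.84645 × 0.22275 = 0.1885 m

S_c ≈ 189 mm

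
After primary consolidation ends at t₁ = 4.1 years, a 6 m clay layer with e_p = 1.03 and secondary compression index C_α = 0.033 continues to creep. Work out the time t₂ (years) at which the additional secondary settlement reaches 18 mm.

S_s = C_α·H/(1+e_p)·log₁₀(t₂/t₁) ⇒ log₁₀(t₂/t₁) = S_s·(1+e_p)/(C_α·H).
log₁₀(t₂/t₁) = 0.018 × (1+1.03) / (0.033×6) = 0.1845
t₂ = t₁ × 10^0.1845 = 4.1 × 1.529 = 6.271 years

t₂ ≈ 6.27 years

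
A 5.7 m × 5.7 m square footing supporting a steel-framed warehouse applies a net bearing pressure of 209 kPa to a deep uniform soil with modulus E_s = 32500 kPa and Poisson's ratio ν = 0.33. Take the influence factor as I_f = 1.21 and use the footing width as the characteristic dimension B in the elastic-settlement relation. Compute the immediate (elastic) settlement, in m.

Immediate (elastic) settlement: S_e = q·B·(1−ν²)/E_s · I_f.
S_e = 209 × 5.7 × (1 − 0.33²) / 32500 × 1.21
    = 209 × 5.7 × 0.8911 / 32500 × 1.21
    = 0.03952 m

S_e ≈ 0.0395 m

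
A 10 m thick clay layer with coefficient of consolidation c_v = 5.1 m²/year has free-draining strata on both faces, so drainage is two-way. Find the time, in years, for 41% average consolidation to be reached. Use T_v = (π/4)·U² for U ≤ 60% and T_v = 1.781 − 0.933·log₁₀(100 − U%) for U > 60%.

Drainage path length: H_d = H/2 = 5 m (double drainage).
U ≤ 60%: T_v = (π/4)·U² = (π/4)×0.41² = 0.13203.
t = T_v·H_d²/c_v = 0.13203×5²/5.1 = 0.6472 years.

t ≈ 0.647 years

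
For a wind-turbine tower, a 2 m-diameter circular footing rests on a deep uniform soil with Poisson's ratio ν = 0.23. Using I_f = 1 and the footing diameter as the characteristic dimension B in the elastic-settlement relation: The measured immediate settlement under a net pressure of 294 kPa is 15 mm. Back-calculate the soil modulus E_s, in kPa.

S_e = q·B·(1−ν²)/E_s · I_f  ⇒  E_s = q·B·(1−ν²)·I_f / S_e.
E_s = 294 × 2 × 0.9471 × 1 / 0.015 = 37130 kPa

E_s ≈ 37100 kPa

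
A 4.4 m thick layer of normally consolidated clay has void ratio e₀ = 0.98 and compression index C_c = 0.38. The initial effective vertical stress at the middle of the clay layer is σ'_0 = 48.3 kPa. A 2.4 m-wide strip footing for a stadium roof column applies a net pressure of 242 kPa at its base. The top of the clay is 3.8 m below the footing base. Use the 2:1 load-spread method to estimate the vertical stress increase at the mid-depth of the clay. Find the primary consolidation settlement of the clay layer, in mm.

Mid-depth of clay below the footing base: z = 3.8 + 4.4/2 = 6 m.
Stress increase at mid-clay by the 2:1 spreading method:
Δσ = qB/(B+z) = 242×2.4/(2.4+6) = 69.143 kPa
Final effective stress: σ'_f = σ'_0 + Δσ = 48.3 + 69.143 = 117.44 kPa.
Normally consolidated clay, so the full stress increment lies on the virgin compression line:
S_c = C_c·H/(1+e₀)·log₁₀(σ'_f/σ'_0) = 0.38×4.4/(1+0.98)×log₁₀(117.44/48.3)
    = 0.84444 × 0.38587 = 0.3258 m

S_c ≈ 326 mm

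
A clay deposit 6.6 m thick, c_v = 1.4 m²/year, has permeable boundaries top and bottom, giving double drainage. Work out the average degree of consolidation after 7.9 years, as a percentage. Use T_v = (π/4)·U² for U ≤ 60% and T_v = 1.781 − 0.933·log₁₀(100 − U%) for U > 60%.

Drainage path length: H_d = H/2 = 3.3 m (double drainage).
T_v = c_v·t/H_d² = 1.4×7.9/3.3² = 1.0156.
T_v = 1.0156 corresponds to the U > 60% branch:
U = 1 − 10^((1.781 − T_v)/0.933)/100 = 0.9339

U ≈ 93.4 %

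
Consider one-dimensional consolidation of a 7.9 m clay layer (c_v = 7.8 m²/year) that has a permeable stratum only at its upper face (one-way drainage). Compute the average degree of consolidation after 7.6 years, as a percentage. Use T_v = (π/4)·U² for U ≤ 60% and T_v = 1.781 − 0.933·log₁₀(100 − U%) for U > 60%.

Drainage path length: H_d = H = 7.9 m (single drainage).
T_v = c_v·t/H_d² = 7.8×7.6/7.9² = 0.94985.
T_v = 0.94985 corresponds to the U > 60% branch:
U = 1 − 10^((1.781 − T_v)/0.933)/100 = 0.9222

U ≈ 92.2 %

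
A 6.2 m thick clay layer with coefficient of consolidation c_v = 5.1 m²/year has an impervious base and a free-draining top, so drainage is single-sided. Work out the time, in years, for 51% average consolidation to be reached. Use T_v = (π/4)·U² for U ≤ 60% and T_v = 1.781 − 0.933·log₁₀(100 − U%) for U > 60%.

t ≈ 1.54 years

Drainage path length: H_d = H = 6.2 m (single drainage).
U ≤ 60%: T_v = (π/4)·U² = (π/4)×0.51² = 0.20428.
t = T_v·H_d²/c_v = 0.20428×6.2²/5.1 = 1.54 years.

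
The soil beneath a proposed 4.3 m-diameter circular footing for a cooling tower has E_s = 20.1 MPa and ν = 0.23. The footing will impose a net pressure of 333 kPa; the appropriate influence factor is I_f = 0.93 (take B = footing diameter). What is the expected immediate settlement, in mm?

Immediate (elastic) settlement: S_e = q·B·(1−ν²)/E_s · I_f.
E_s = 20.1 MPa = 20100 kPa.
S_e = 333 × 4.3 × (1 − 0.23²) / 20100 × 0.93
    = 333 × 4.3 × 0.9471 / 20100 × 0.93
    = 0.06275 m = 62.75 mm

S_e ≈ 62.7 mm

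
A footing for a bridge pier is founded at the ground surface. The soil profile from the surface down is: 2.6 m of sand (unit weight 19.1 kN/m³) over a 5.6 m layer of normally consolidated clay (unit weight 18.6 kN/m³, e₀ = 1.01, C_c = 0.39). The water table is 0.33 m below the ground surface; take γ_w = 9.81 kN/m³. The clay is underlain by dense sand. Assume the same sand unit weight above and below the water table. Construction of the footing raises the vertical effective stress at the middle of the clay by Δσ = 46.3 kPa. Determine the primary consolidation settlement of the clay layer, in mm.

S_c ≈ 300 mm

Mid-depth of clay below the ground surface: z = 2.6 + 5.6/2 = 5.4 m.
Total vertical stress at mid-clay: σ_v = 19.1×2.6 + 18.6×2.8 = 101.74 kPa.
Pore pressure: u = 9.81×(5.4 − 0.33) = 49.737 kPa.
Initial effective stress: σ'_0 = σ_v − u = 101.74 − 49.737 = 52.003 kPa.
Final effective stress: σ'_f = σ'_0 + Δσ = 52.003 + 46.3 = 98.303 kPa.
Normally consolidated clay, so the full stress increment lies on the virgin compression line:
S_c = C_c·H/(1+e₀)·log₁₀(σ'_f/σ'_0) = 0.39×5.6/(1+1.01)×log₁₀(98.303/52.003)
    = 1.0866 × 0.27654 = 0.3005 m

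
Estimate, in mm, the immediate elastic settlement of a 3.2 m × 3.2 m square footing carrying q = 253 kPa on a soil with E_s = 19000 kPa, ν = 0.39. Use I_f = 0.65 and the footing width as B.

Immediate (elastic) settlement: S_e = q·B·(1−ν²)/E_s · I_f.
S_e = 253 × 3.2 × (1 − 0.39²) / 19000 × 0.65
    = 253 × 3.2 × 0.8479 / 19000 × 0.65
    = 0.02348 m = 23.48 mm

S_e ≈ 23.5 mm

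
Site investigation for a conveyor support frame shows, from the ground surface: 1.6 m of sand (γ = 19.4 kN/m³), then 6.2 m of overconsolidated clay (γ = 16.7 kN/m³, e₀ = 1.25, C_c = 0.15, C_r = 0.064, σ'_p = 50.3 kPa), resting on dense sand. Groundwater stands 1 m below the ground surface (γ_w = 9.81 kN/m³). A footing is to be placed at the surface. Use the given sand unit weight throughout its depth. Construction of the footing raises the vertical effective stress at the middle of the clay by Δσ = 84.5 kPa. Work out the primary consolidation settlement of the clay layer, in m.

S_c ≈ 0.178 m

Mid-depth of clay below the ground surface: z = 1.6 + 6.2/2 = 4.7 m.
Total vertical stress at mid-clay: σ_v = 19.4×1.6 + 16.7×3.1 = 82.81 kPa.
Pore pressure: u = 9.81×(4.7 − 1) = 36.297 kPa.
Initial effective stress: σ'_0 = σ_v − u = 82.81 − 36.297 = 46.513 kPa.
Final effective stress: σ'_f = 46.513 + 84.5 = 131.01 kPa.
σ'_f = 131.01 > σ'_p = 50.3 kPa, so the stress path crosses the preconsolidation pressure — recompression up to σ'_p, then virgin compression beyond:
S_c = H/(1+e₀)·[C_r·log₁₀(σ'_p/σ'_0) + C_c·log₁₀(σ'_f/σ'_p)]
    = 6.2/2.25 × [0.064×log₁₀(50.3/46.513) + 0.15×log₁₀(131.01/50.3)]
    = 2.7556 × [0.0021756 + 0.06236] = 0.1778 m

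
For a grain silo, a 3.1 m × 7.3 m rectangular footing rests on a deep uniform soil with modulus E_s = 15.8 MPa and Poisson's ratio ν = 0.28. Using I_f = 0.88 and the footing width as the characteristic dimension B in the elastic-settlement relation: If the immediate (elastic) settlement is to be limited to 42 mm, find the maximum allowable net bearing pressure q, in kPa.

q ≈ 264 kPa

E_s = 15.8 MPa = 15800 kPa.
S_e = q·B·(1−ν²)/E_s · I_f  ⇒  q = S_e·E_s / (B·(1−ν²)·I_f).
q = 0.042 × 15800 / (3.1 × 0.9216 × 0.88) = 263.9 kPa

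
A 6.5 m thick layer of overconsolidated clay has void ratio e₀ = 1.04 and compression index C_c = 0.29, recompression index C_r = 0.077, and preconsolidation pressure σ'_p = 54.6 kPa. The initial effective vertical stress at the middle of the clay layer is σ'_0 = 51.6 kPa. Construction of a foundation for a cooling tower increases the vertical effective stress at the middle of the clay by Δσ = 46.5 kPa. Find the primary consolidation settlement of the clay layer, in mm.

S_c ≈ 241 mm

Final effective stress: σ'_f = 51.6 + 46.5 = 98.1 kPa.
σ'_f = 98.1 > σ'_p = 54.6 kPa, so the stress path crosses the preconsolidation pressure — recompression up to σ'_p, then virgin compression beyond:
S_c = H/(1+e₀)·[C_r·log₁₀(σ'_p/σ'_0) + C_c·log₁₀(σ'_f/σ'_p)]
    = 6.5/2.04 × [0.077×log₁₀(54.6/51.6) + 0.29×log₁₀(98.1/54.6)]
    = 3.1863 × [0.0018898 + 0.073798] = 0.2412 m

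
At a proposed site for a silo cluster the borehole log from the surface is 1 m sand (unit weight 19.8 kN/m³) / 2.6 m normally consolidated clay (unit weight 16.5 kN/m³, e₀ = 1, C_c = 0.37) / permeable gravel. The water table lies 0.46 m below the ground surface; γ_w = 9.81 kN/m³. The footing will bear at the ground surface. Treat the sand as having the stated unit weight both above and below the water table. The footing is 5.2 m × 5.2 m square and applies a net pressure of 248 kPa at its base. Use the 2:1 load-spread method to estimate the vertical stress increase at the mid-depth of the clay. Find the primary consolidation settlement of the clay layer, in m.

S_c ≈ 0.379 m

Mid-depth of clay below the ground surface: z = 1 + 2.6/2 = 2.3 m.
Total vertical stress at mid-clay: σ_v = 19.8×1 + 16.5×1.3 = 41.25 kPa.
Pore pressure: u = 9.81×(2.3 − 0.46) = 18.05 kPa.
Initial effective stress: σ'_0 = σ_v − u = 41.25 − 18.05 = 23.2 kPa.
Stress increase at mid-clay by the 2:1 spreading method:
Δσ = qBL/((B+z)(L+z)) = 248×5.2×5.2/((5.2+2.3)(5.2+2.3)) = 119.22 kPa
Final effective stress: σ'_f = σ'_0 + Δσ = 23.2 + 119.22 = 142.42 kPa.
Normally consolidated clay, so the full stress increment lies on the virgin compression line:
S_c = C_c·H/(1+e₀)·log₁₀(σ'_f/σ'_0) = 0.37×2.6/(1+1)×log₁₀(142.42/23.2)
    = 0.481 × 0.78808 = 0.3791 m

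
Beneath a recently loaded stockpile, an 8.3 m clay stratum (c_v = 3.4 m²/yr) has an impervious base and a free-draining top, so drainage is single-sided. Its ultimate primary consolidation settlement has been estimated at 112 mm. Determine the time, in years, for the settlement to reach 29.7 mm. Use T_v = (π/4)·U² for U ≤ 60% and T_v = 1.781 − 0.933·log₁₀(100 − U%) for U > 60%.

t ≈ 1.12 years

Drainage path length: H_d = H = 8.3 m (single drainage).
U = S(t)/S_ult = 29.7/112 = 0.2652.
U ≤ 60%: T_v = (π/4)·U² = (π/4)×0.26518² = 0.055229.
t = T_v·H_d²/c_v = 0.055229×8.3²/3.4 = 1.119 years.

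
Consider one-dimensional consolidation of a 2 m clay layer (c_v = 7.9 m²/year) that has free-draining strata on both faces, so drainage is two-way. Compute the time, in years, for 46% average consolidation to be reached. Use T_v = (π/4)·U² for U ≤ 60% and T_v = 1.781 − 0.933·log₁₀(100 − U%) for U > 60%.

t ≈ 0.021 years

Drainage path length: H_d = H/2 = 1 m (double drainage).
U ≤ 60%: T_v = (π/4)·U² = (π/4)×0.46² = 0.16619.
t = T_v·H_d²/c_v = 0.16619×1²/7.9 = 0.02104 years.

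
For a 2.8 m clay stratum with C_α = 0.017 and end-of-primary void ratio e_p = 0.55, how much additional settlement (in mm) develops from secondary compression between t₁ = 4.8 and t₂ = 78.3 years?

Secondary compression: S_s = C_α·H/(1+e_p)·log₁₀(t₂/t₁)
S_s = 0.017×2.8/(1+0.55)×log₁₀(78.3/4.8)
    = 0.03071 × 1.213 = 0.03724 m

S_s ≈ 37.2 mm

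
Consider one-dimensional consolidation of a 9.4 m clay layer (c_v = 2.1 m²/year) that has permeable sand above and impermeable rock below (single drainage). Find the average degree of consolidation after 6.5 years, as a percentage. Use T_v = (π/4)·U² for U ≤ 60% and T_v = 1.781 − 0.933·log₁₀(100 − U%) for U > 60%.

U ≈ 44.3 %

Drainage path length: H_d = H = 9.4 m (single drainage).
T_v = c_v·t/H_d² = 2.1×6.5/9.4² = 0.15448.
T_v = 0.15448 corresponds to the U ≤ 60% branch:
U = √(4T_v/π) = 0.4435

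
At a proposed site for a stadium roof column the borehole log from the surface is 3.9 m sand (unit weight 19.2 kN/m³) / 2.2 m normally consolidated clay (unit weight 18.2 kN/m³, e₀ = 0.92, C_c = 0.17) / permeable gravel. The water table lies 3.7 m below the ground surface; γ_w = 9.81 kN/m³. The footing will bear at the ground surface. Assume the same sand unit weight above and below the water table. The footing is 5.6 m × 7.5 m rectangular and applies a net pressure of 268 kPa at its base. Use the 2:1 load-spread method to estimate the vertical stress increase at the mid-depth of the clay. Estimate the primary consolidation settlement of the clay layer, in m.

Mid-depth of clay below the ground surface: z = 3.9 + 2.2/2 = 5 m.
Total vertical stress at mid-clay: σ_v = 19.2×3.9 + 18.2×1.1 = 94.9 kPa.
Pore pressure: u = 9.81×(5 − 3.7) = 12.753 kPa.
Initial effective stress: σ'_0 = σ_v − u = 94.9 − 12.753 = 82.147 kPa.
Stress increase at mid-clay by the 2:1 spreading method:
Δσ = qBL/((B+z)(L+z)) = 268×5.6×7.5/((5.6+5)(7.5+5)) = 84.951 kPa
Final effective stress: σ'_f = σ'_0 + Δσ = 82.147 + 84.951 = 167.1 kPa.
Normally consolidated clay, so the full stress increment lies on the virgin compression line:
S_c = C_c·H/(1+e₀)·log₁₀(σ'_f/σ'_0) = 0.17×2.2/(1+0.92)×log₁₀(167.1/82.147)
    = 0.19479 × 0.30838 = 0.06007 m

S_c ≈ 0.0601 m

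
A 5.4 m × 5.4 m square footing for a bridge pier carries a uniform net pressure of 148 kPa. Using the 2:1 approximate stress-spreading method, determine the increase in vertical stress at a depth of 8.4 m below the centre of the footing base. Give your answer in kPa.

By the 2:1 method the load spreads at 1 horizontal : 2 vertical, so at depth z the loaded area has grown by z in each plan dimension:
Δσ = qBL/((B+z)(L+z)) = 148×5.4×5.4/((5.4+8.4)(5.4+8.4)) = 22.662 kPa

Δσ_z ≈ 22.7 kPa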